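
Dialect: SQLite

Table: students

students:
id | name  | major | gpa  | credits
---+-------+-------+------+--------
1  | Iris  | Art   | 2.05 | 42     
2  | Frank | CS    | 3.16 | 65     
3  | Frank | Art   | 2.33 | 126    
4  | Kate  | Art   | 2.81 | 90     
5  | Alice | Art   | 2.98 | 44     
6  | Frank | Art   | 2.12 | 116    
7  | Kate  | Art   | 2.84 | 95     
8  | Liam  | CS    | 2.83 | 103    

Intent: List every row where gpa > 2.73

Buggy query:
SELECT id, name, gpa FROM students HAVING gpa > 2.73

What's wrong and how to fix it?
Bug: HAVING filters the output of aggregation, but this query has no GROUP BY and no aggregate functions, so SQLite rejects it (HAVING clause on a non-aggregate query); the condition here is per row

Fix: Replace HAVING with WHERE since the condition applies to individual rows

Corrected query:
SELECT id, name, gpa FROM students WHERE gpa > 2.73

Result:
id | name  | gpa 
---+-------+-----
2  | Frank | 3.16
4  | Kate  | 2.81
5  | Alice | 2.98
7  | Kate  | 2.84
8  | Liam  | 2.83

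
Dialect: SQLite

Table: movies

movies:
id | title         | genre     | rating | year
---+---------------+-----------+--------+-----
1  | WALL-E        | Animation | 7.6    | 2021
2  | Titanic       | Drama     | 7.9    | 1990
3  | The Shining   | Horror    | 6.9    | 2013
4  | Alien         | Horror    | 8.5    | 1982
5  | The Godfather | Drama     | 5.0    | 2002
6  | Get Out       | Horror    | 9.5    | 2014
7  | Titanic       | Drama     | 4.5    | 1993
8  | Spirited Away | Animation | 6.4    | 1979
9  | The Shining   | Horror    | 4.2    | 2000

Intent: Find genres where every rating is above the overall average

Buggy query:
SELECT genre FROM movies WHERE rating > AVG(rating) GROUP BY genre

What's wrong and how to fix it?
Bug: WHERE evaluates per row before aggregation, so AVG() is unavailable

Fix: Compute the overall average in a scalar subquery and compare each group's MIN against it in HAVING

Corrected query:
SELECT genre FROM movies GROUP BY genre HAVING MIN(rating) > (SELECT AVG(rating) FROM movies)

Result:
(no rows)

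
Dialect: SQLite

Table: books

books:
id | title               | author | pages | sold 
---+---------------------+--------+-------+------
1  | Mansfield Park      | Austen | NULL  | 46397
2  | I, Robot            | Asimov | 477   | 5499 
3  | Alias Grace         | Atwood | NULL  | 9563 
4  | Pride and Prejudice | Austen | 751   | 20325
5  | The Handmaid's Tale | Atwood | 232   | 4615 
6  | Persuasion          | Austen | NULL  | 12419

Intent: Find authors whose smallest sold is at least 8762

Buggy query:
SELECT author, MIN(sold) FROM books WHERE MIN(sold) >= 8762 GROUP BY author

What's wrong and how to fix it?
Bug: Aggregates like MIN are computed per group after WHERE runs

Fix: Replace WHERE with HAVING after the GROUP BY

Corrected query:
SELECT author, MIN(sold) FROM books GROUP BY author HAVING MIN(sold) >= 8762

Result:
author | MIN(sold)
-------+----------
Austen | 12419    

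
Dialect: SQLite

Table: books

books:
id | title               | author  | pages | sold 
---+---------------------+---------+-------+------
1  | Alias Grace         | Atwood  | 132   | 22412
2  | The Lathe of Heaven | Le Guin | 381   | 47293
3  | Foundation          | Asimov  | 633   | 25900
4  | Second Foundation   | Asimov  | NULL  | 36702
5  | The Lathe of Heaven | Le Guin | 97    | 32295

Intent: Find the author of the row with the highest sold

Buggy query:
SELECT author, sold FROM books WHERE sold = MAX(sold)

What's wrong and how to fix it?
Bug: WHERE is evaluated per row; an aggregate over the whole table isn't defined there

Fix: Wrap MAX in a scalar subquery so WHERE compares against a single value

Corrected query:
SELECT author, sold FROM books WHERE sold = (SELECT MAX(sold) FROM books)

Result:
author  | sold 
--------+------
Le Guin | 47293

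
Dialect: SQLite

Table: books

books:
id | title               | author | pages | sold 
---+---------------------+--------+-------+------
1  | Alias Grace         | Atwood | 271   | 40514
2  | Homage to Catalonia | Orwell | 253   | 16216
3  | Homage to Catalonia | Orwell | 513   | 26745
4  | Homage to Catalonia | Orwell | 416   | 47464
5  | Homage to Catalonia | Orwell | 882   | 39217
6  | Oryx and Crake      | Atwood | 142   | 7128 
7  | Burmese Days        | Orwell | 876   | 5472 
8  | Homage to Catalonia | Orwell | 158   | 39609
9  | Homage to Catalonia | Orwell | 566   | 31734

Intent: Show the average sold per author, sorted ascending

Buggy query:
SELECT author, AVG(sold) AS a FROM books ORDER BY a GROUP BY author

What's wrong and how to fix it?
Bug: ORDER BY appears before GROUP BY; SQL clause order requires GROUP BY first

Fix: Move ORDER BY to the end, after GROUP BY

Corrected query:
SELECT author, AVG(sold) AS a FROM books GROUP BY author ORDER BY a

Result:
author | a           
-------+-------------
Atwood | 23821       
Orwell | 29493.857143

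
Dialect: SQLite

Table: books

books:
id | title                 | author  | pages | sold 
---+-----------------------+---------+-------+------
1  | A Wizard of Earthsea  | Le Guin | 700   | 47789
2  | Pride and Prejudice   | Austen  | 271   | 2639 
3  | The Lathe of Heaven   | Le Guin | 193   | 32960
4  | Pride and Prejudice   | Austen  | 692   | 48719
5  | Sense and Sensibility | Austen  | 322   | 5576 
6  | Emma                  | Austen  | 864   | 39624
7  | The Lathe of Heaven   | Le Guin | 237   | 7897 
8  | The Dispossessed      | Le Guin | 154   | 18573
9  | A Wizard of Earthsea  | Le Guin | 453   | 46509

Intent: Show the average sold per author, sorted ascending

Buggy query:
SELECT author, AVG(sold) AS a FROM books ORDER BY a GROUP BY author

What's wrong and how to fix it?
Bug: GROUP BY must precede ORDER BY

Fix: Reorder: SELECT … FROM … GROUP BY … ORDER BY …

Corrected query:
SELECT author, AVG(sold) AS a FROM books GROUP BY author ORDER BY a

Result:
author  | a      
--------+--------
Austen  | 24139.5
Le Guin | 30745.6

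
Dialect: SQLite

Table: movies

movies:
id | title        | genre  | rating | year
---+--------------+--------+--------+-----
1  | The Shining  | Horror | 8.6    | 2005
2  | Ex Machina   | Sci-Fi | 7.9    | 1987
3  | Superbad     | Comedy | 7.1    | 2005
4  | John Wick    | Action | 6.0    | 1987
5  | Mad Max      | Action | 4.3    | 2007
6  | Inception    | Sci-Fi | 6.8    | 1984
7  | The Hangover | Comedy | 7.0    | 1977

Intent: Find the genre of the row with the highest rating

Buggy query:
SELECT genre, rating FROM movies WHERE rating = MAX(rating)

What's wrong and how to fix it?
Bug: MAX(rating) is an aggregate and cannot be used directly in WHERE

Fix: Wrap MAX in a scalar subquery so WHERE compares against a single value

Corrected query:
SELECT genre, rating FROM movies WHERE rating = (SELECT MAX(rating) FROM movies)

Result:
genre  | rating
-------+-------
Horror | 8.6   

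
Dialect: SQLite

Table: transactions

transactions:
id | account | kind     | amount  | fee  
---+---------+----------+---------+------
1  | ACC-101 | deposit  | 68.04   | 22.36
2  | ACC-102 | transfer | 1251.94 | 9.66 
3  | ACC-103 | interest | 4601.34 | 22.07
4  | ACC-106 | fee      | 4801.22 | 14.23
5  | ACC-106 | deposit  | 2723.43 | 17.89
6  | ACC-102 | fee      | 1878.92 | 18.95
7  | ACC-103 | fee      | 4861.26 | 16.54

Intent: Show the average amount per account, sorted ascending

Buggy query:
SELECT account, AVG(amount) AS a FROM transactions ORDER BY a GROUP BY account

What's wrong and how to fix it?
Bug: GROUP BY must precede ORDER BY

Fix: Move ORDER BY to the end, after GROUP BY

Corrected query:
SELECT account, AVG(amount) AS a FROM transactions GROUP BY account ORDER BY a

Result:
account | a       
--------+---------
ACC-101 | 68.04   
ACC-102 | 1565.43 
ACC-106 | 3762.325
ACC-103 | 4731.3  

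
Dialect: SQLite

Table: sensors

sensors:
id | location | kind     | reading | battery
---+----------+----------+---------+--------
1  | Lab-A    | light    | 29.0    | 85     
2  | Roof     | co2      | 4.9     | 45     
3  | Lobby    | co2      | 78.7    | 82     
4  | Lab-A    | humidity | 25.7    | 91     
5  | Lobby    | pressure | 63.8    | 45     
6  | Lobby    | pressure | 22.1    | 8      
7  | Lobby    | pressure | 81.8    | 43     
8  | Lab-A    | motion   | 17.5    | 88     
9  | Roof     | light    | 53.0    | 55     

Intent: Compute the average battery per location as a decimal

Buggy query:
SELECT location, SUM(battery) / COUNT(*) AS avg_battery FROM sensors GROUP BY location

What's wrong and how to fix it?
Bug: SUM(battery) and COUNT(*) are both integers; the division truncates the fractional part

Fix: Multiply by 1.0 (or CAST to REAL) to force floating-point division

Corrected query:
SELECT location, SUM(battery) * 1.0 / COUNT(*) AS avg_battery FROM sensors GROUP BY location

Result:
location | avg_battery
---------+------------
Lab-A    | 88         
Lobby    | 44.5       
Roof     | 50         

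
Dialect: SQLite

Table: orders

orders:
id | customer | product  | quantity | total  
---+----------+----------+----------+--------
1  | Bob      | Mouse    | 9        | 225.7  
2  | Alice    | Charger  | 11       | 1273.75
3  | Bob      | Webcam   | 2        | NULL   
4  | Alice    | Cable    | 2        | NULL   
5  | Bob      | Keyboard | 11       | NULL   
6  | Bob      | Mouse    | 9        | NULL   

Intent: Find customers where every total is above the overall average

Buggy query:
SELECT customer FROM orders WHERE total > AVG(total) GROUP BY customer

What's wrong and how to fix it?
Bug: AVG() is an aggregate; it can't sit directly in WHERE

Fix: Use a subquery for AVG and a HAVING MIN(...) filter so the condition holds for every row in the group

Corrected query:
SELECT customer FROM orders GROUP BY customer HAVING MIN(total) > (SELECT AVG(total) FROM orders)

Result:
customer
--------
Alice   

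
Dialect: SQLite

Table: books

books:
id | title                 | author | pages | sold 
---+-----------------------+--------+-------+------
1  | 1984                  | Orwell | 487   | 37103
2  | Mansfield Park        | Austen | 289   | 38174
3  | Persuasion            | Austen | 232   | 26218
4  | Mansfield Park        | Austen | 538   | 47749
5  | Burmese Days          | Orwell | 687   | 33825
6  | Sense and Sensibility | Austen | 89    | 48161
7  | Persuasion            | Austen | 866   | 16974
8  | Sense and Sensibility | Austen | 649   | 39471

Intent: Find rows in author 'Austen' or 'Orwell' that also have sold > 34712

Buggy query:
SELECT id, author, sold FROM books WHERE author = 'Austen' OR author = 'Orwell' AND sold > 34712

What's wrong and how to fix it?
Bug: Without parentheses, AND is evaluated before OR, so the sold filter only applies to the 'Orwell' branch

Fix: Add parentheses around the OR so the AND applies to both alternatives

Corrected query:
SELECT id, author, sold FROM books WHERE (author = 'Austen' OR author = 'Orwell') AND sold > 34712

Result:
id | author | sold 
---+--------+------
1  | Orwell | 37103
2  | Austen | 38174
4  | Austen | 47749
6  | Austen | 48161
8  | Austen | 39471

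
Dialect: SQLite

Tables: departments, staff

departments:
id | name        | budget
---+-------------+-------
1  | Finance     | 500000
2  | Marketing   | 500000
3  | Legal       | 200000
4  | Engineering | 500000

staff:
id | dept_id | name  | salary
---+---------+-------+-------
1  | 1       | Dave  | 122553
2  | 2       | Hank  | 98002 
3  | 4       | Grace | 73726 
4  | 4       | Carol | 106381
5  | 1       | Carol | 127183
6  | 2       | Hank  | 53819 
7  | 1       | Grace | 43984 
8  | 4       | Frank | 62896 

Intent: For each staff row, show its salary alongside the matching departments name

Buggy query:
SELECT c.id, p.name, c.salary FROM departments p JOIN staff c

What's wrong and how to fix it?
Bug: JOIN with no ON clause produces a cartesian product; every staff row pairs with every departments row

Fix: Add ON c.dept_id = p.id to the JOIN

Corrected query:
SELECT c.id, p.name, c.salary FROM departments p JOIN staff c ON c.dept_id = p.id

Result:
id | name        | salary
---+-------------+-------
1  | Finance     | 122553
2  | Marketing   | 98002 
3  | Engineering | 73726 
4  | Engineering | 106381
5  | Finance     | 127183
6  | Marketing   | 53819 
7  | Finance     | 43984 
8  | Engineering | 62896 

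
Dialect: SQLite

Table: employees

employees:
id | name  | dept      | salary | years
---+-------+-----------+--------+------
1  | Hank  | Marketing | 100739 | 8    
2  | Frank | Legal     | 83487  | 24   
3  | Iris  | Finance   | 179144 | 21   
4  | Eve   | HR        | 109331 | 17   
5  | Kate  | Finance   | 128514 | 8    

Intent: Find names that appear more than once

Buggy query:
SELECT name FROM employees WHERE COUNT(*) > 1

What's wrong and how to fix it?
Bug: COUNT(*) is an aggregate and cannot be used in WHERE

Fix: Group first, then use HAVING for the count condition

Corrected query:
SELECT name FROM employees GROUP BY name HAVING COUNT(*) > 1

Result:
(no rows)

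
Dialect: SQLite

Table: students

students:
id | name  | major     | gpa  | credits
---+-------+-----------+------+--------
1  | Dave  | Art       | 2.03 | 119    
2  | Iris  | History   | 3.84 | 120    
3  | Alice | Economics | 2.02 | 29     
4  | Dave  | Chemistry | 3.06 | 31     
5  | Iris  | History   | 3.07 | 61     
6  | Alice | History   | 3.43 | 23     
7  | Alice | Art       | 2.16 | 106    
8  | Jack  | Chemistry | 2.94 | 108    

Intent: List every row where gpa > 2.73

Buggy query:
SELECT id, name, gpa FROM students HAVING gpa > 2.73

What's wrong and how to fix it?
Bug: This is a non-aggregate query (no GROUP BY, no aggregates), so in SQLite the HAVING clause is invalid here; a row-level condition belongs in WHERE

Fix: Replace HAVING with WHERE since the condition applies to individual rows

Corrected query:
SELECT id, name, gpa FROM students WHERE gpa > 2.73

Result:
id | name  | gpa 
---+-------+-----
2  | Iris  | 3.84
4  | Dave  | 3.06
5  | Iris  | 3.07
6  | Alice | 3.43
8  | Jack  | 2.94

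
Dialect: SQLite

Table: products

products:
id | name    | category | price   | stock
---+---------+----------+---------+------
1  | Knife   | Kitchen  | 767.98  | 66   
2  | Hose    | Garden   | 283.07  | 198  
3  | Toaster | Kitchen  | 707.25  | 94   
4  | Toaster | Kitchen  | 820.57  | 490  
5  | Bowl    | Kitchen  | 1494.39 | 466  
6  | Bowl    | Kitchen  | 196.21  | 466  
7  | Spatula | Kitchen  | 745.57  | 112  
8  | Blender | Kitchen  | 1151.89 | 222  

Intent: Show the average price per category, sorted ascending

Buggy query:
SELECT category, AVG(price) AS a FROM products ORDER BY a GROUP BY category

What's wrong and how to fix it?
Bug: GROUP BY must precede ORDER BY

Fix: Move ORDER BY to the end, after GROUP BY

Corrected query:
SELECT category, AVG(price) AS a FROM products GROUP BY category ORDER BY a

Result:
category | a         
---------+-----------
Garden   | 283.07    
Kitchen  | 840.551429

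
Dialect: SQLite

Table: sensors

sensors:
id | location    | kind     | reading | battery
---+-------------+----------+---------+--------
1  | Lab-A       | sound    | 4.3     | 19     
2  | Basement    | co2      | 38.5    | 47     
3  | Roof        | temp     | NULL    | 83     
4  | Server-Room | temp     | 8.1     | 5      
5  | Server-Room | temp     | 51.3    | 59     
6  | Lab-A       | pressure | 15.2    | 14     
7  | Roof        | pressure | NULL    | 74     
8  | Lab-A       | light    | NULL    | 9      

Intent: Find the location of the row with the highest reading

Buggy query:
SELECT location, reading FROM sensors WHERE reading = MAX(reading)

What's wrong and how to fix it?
Bug: MAX(reading) is an aggregate and cannot be used directly in WHERE

Fix: Use a subquery: WHERE reading = (SELECT MAX(reading) FROM sensors)

Corrected query:
SELECT location, reading FROM sensors WHERE reading = (SELECT MAX(reading) FROM sensors)

Result:
location    | reading
------------+--------
Server-Room | 51.3   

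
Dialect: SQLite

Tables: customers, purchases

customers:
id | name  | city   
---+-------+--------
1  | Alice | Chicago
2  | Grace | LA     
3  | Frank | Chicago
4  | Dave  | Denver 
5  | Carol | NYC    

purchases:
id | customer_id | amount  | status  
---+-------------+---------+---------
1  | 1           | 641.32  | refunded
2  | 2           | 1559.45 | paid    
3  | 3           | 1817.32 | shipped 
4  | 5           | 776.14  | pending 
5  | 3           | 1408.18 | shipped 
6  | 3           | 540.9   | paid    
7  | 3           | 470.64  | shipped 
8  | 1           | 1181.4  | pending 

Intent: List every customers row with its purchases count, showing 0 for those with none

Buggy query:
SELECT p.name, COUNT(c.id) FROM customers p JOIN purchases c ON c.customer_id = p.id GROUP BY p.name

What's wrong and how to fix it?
Bug: INNER JOIN drops customers rows that have no matching purchases rows

Fix: Use LEFT JOIN so parents without children still appear (COUNT(c.id) gives 0)

Corrected query:
SELECT p.name, COUNT(c.id) FROM customers p LEFT JOIN purchases c ON c.customer_id = p.id GROUP BY p.name

Result:
name  | COUNT(c.id)
------+------------
Alice | 2          
Carol | 1          
Dave  | 0          
Frank | 4          
Grace | 1          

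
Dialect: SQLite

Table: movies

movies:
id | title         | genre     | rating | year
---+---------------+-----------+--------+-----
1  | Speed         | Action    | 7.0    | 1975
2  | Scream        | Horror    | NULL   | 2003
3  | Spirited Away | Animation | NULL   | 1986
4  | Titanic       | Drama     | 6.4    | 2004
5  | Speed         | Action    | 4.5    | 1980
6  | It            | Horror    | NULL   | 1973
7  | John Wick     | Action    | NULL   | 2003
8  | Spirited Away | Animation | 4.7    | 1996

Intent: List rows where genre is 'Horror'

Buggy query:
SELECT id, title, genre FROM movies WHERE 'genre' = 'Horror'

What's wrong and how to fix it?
Bug: 'genre' in single quotes is a string literal, not the column; the comparison is literal-vs-literal and never true

Fix: Reference the column as genre without single quotes

Corrected query:
SELECT id, title, genre FROM movies WHERE genre = 'Horror'

Result:
id | title  | genre 
---+--------+-------
2  | Scream | Horror
6  | It     | Horror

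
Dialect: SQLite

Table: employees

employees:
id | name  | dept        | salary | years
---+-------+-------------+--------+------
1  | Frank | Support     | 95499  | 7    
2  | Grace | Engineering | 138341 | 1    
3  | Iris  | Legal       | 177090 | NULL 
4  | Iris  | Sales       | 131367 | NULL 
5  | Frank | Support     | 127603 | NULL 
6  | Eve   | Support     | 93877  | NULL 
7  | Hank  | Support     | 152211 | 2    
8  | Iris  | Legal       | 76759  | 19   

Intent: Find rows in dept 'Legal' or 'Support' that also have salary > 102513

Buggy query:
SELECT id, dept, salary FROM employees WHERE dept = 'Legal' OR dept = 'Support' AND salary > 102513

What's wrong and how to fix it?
Bug: AND binds tighter than OR, so this parses as dept = 'Legal' OR (dept = 'Support' AND salary > 102513)

Fix: Add parentheses around the OR so the AND applies to both alternatives

Corrected query:
SELECT id, dept, salary FROM employees WHERE (dept = 'Legal' OR dept = 'Support') AND salary > 102513

Result:
id | dept    | salary
---+---------+-------
3  | Legal   | 177090
5  | Support | 127603
7  | Support | 152211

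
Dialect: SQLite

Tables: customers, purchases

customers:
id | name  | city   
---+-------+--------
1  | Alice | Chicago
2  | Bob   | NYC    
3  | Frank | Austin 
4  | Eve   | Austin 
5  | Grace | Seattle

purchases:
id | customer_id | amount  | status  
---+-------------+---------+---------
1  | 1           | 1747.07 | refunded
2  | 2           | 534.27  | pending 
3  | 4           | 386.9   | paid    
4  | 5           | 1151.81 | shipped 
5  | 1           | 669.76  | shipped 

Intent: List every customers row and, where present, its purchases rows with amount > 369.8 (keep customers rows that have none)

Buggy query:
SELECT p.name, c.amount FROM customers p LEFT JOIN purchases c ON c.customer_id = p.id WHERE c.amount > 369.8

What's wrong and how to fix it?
Bug: A WHERE condition on the right-hand table after LEFT JOIN drops unmatched parents

Fix: Put 'c.amount > 369.8' in the JOIN's ON clause instead of WHERE

Corrected query:
SELECT p.name, c.amount FROM customers p LEFT JOIN purchases c ON c.customer_id = p.id AND c.amount > 369.8

Result:
name  | amount 
------+--------
Alice | 669.76 
Alice | 1747.07
Bob   | 534.27 
Frank | NULL   
Eve   | 386.9  
Grace | 1151.81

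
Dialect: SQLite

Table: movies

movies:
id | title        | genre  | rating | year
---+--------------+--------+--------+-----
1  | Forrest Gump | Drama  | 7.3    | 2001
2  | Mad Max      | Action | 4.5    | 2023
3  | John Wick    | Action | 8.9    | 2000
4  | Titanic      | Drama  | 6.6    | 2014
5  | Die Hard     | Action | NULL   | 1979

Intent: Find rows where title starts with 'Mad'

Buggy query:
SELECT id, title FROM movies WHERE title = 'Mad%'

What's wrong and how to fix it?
Bug: Wildcards only work with LIKE; '=' treats '%' as a literal character

Fix: Replace '=' with LIKE so 'Mad%' is treated as a pattern

Corrected query:
SELECT id, title FROM movies WHERE title LIKE 'Mad%'

Result:
id | title  
---+--------
2  | Mad Max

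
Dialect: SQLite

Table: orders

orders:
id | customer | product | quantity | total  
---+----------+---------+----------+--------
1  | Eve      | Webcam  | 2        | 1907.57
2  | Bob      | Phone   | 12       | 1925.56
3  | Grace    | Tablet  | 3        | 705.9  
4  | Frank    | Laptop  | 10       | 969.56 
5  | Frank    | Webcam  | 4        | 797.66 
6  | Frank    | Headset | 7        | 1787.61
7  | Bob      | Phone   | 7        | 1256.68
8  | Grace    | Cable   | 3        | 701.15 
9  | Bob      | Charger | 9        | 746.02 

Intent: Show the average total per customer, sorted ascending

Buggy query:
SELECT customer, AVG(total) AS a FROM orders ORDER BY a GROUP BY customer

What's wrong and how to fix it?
Bug: ORDER BY appears before GROUP BY; SQL clause order requires GROUP BY first

Fix: Reorder: SELECT … FROM … GROUP BY … ORDER BY …

Corrected query:
SELECT customer, AVG(total) AS a FROM orders GROUP BY customer ORDER BY a

Result:
customer | a          
---------+------------
Grace    | 703.525    
Frank    | 1184.943333
Bob      | 1309.42    
Eve      | 1907.57    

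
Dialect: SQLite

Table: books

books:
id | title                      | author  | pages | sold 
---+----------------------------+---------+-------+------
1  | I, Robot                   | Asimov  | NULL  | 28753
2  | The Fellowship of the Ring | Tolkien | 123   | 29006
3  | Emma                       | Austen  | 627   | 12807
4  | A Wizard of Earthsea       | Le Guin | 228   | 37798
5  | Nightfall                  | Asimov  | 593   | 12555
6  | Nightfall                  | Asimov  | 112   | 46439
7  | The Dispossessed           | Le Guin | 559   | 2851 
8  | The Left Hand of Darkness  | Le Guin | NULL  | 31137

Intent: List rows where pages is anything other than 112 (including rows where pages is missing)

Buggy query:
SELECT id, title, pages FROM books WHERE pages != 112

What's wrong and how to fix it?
Bug: 'pages != 112' is unknown when pages is NULL, so NULL rows are silently excluded

Fix: Handle NULL separately with IS NULL alongside the inequality

Corrected query:
SELECT id, title, pages FROM books WHERE pages != 112 OR pages IS NULL

Result:
id | title                      | pages
---+----------------------------+------
1  | I, Robot                   | NULL 
2  | The Fellowship of the Ring | 123  
3  | Emma                       | 627  
4  | A Wizard of Earthsea       | 228  
5  | Nightfall                  | 593  
7  | The Dispossessed           | 559  
8  | The Left Hand of Darkness  | NULL 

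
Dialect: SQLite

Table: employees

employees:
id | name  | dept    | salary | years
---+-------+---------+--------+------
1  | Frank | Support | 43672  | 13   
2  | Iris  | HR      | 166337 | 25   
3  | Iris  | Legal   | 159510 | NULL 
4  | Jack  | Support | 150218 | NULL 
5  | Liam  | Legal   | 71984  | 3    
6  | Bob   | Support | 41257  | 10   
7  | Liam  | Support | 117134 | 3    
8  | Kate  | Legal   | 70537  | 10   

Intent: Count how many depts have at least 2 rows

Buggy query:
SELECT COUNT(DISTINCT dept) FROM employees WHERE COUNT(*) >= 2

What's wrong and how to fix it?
Bug: COUNT(*) cannot appear in WHERE; the per-group count doesn't exist yet

Fix: Group first with HAVING COUNT(*) >= 2, then COUNT the resulting groups

Corrected query:
SELECT COUNT(*) FROM (SELECT dept FROM employees GROUP BY dept HAVING COUNT(*) >= 2)

Result:
COUNT(*)
--------
2       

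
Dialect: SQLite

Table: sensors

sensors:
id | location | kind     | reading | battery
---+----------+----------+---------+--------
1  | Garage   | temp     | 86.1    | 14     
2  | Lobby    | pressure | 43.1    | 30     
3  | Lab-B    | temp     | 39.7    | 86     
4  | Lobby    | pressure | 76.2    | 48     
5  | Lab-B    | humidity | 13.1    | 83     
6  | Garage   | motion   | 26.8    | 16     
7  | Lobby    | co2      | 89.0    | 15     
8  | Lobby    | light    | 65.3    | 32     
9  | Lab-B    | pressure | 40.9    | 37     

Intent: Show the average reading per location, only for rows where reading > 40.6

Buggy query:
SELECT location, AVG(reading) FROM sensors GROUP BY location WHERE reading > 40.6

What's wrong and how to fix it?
Bug: WHERE cannot follow GROUP BY

Fix: Place WHERE between FROM and GROUP BY

Corrected query:
SELECT location, AVG(reading) FROM sensors WHERE reading > 40.6 GROUP BY location

Result:
location | AVG(reading)
---------+-------------
Garage   | 86.1        
Lab-B    | 40.9        
Lobby    | 68.4        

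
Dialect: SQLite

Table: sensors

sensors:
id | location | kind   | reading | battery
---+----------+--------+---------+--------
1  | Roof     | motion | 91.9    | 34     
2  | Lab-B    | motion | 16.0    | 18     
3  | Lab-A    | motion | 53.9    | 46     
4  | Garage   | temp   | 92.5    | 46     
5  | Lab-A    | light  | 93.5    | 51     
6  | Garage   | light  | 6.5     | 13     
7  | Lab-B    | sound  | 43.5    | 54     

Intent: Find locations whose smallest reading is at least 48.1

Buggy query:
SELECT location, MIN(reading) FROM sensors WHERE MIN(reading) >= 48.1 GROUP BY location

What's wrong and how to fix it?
Bug: Aggregates like MIN are computed per group after WHERE runs

Fix: Use HAVING for the per-group MIN condition

Corrected query:
SELECT location, MIN(reading) FROM sensors GROUP BY location HAVING MIN(reading) >= 48.1

Result:
location | MIN(reading)
---------+-------------
Lab-A    | 53.9        
Roof     | 91.9        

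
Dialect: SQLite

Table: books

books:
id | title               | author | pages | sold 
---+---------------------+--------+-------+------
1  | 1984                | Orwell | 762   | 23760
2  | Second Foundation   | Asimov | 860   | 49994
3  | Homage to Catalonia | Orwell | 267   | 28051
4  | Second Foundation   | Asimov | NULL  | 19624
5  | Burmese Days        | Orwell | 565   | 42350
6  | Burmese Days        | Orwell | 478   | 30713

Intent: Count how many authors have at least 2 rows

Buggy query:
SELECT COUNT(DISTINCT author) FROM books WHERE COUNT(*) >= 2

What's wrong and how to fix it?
Bug: COUNT(*) cannot appear in WHERE; the per-group count doesn't exist yet

Fix: Use a subquery that GROUPs and filters with HAVING, then count its rows

Corrected query:
SELECT COUNT(*) FROM (SELECT author FROM books GROUP BY author HAVING COUNT(*) >= 2)

Result:
COUNT(*)
--------
2       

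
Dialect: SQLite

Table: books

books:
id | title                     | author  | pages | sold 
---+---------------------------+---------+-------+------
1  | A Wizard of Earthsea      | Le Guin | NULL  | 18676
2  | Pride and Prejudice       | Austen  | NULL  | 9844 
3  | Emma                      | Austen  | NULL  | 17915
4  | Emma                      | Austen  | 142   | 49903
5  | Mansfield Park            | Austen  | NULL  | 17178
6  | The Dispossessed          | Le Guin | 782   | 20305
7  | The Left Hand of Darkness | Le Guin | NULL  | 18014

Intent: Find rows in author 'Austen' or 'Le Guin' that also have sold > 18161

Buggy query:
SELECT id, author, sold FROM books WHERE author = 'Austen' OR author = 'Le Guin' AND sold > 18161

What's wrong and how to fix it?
Bug: AND binds tighter than OR, so this parses as author = 'Austen' OR (author = 'Le Guin' AND sold > 18161)

Fix: Add parentheses around the OR so the AND applies to both alternatives

Corrected query:
SELECT id, author, sold FROM books WHERE (author = 'Austen' OR author = 'Le Guin') AND sold > 18161

Result:
id | author  | sold 
---+---------+------
1  | Le Guin | 18676
4  | Austen  | 49903
6  | Le Guin | 20305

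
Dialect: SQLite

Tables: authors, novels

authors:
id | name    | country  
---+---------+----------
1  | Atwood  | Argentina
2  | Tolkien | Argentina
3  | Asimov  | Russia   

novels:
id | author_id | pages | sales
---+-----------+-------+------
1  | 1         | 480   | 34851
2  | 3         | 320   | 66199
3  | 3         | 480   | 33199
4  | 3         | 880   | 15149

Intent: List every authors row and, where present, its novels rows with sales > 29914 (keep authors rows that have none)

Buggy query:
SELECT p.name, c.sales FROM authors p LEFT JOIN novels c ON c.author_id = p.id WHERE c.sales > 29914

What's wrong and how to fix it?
Bug: A WHERE condition on the right-hand table after LEFT JOIN drops unmatched parents

Fix: Move the right-table condition into the ON clause so unmatched parents are kept

Corrected query:
SELECT p.name, c.sales FROM authors p LEFT JOIN novels c ON c.author_id = p.id AND c.sales > 29914

Result:
name    | sales
--------+------
Atwood  | 34851
Tolkien | NULL 
Asimov  | 33199
Asimov  | 66199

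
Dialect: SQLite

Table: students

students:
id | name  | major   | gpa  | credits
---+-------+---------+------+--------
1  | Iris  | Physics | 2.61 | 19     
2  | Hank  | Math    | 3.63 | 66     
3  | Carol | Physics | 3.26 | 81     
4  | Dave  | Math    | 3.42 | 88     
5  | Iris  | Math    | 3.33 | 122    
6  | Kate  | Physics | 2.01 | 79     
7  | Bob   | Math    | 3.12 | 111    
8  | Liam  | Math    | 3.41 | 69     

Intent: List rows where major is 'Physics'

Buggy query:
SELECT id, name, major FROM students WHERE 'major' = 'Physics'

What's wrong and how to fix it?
Bug: 'major' in single quotes is a string literal, not the column; the comparison is literal-vs-literal and never true

Fix: Remove the quotes around the column name (or use double quotes for an identifier)

Corrected query:
SELECT id, name, major FROM students WHERE major = 'Physics'

Result:
id | name  | major  
---+-------+--------
1  | Iris  | Physics
3  | Carol | Physics
6  | Kate  | Physics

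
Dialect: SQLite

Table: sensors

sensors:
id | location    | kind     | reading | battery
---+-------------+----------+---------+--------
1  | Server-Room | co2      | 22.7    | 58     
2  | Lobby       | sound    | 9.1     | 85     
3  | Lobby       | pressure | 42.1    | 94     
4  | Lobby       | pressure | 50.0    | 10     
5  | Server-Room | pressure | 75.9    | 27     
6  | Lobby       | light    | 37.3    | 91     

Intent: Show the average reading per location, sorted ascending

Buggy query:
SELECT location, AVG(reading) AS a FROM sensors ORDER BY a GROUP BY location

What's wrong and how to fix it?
Bug: GROUP BY must precede ORDER BY

Fix: Reorder: SELECT … FROM … GROUP BY … ORDER BY …

Corrected query:
SELECT location, AVG(reading) AS a FROM sensors GROUP BY location ORDER BY a

Result:
location    | a     
------------+-------
Lobby       | 34.625
Server-Room | 49.3  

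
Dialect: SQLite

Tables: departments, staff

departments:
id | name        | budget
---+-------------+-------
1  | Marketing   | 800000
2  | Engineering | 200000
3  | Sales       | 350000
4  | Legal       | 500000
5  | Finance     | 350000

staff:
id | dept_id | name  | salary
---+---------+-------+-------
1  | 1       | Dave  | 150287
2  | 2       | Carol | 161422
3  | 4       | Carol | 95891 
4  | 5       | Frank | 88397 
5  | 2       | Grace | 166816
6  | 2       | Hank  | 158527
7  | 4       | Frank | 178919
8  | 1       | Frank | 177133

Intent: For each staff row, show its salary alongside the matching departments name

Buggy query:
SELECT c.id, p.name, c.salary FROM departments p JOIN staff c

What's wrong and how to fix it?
Bug: JOIN with no ON clause produces a cartesian product; every staff row pairs with every departments row

Fix: Specify the join condition linking the foreign key to the parent id

Corrected query:
SELECT c.id, p.name, c.salary FROM departments p JOIN staff c ON c.dept_id = p.id

Result:
id | name        | salary
---+-------------+-------
1  | Marketing   | 150287
2  | Engineering | 161422
3  | Legal       | 95891 
4  | Finance     | 88397 
5  | Engineering | 166816
6  | Engineering | 158527
7  | Legal       | 178919
8  | Marketing   | 177133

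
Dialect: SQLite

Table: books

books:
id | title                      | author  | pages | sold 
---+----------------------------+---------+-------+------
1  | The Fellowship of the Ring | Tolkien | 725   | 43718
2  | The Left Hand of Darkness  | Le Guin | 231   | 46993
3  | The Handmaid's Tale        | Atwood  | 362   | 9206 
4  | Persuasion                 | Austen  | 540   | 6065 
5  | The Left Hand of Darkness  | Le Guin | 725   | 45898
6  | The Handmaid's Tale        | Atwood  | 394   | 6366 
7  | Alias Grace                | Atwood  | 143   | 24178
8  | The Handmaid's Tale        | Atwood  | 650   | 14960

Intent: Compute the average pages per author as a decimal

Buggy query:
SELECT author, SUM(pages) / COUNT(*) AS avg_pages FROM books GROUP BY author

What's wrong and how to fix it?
Bug: Both operands are integers, so '/' performs integer division and truncates

Fix: Cast one side to REAL so the division keeps the fractional part

Corrected query:
SELECT author, SUM(pages) * 1.0 / COUNT(*) AS avg_pages FROM books GROUP BY author

Result:
author  | avg_pages
--------+----------
Atwood  | 387.25   
Austen  | 540      
Le Guin | 478      
Tolkien | 725      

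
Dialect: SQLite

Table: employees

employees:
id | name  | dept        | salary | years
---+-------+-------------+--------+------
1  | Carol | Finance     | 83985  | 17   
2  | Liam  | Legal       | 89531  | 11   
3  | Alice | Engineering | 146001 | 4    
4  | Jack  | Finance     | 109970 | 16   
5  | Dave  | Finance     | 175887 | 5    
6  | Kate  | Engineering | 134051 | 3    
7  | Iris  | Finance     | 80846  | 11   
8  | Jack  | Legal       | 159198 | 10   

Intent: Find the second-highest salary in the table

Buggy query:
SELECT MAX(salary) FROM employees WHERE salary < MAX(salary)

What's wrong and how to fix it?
Bug: The inner MAX is an aggregate inside WHERE, which is not allowed

Fix: Compute the overall MAX in a subquery, then take MAX of rows below it

Corrected query:
SELECT MAX(salary) FROM employees WHERE salary < (SELECT MAX(salary) FROM employees)

Result:
MAX(salary)
-----------
159198     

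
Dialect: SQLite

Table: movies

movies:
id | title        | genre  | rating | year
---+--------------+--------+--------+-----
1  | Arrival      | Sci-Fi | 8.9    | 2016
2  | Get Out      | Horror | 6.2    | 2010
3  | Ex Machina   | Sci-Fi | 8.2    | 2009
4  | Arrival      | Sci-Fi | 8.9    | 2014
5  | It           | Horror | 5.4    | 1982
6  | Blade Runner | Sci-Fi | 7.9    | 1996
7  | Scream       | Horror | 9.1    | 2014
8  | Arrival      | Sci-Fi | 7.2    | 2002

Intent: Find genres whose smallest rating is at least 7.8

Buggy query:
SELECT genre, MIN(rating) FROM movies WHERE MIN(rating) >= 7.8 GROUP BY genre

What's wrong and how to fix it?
Bug: MIN() in WHERE is a misuse of aggregate

Fix: Use HAVING for the per-group MIN condition

Corrected query:
SELECT genre, MIN(rating) FROM movies GROUP BY genre HAVING MIN(rating) >= 7.8

Result:
(no rows)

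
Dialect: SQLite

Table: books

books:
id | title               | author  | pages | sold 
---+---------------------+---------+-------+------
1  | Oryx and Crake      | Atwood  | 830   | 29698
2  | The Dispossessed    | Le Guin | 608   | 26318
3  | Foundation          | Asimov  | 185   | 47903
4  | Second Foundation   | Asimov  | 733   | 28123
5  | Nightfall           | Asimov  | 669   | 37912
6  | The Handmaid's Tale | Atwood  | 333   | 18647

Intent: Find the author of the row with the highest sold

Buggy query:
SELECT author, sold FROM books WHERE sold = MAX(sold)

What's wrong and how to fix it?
Bug: WHERE is evaluated per row; an aggregate over the whole table isn't defined there

Fix: Use a subquery: WHERE sold = (SELECT MAX(sold) FROM books)

Corrected query:
SELECT author, sold FROM books WHERE sold = (SELECT MAX(sold) FROM books)

Result:
author | sold 
-------+------
Asimov | 47903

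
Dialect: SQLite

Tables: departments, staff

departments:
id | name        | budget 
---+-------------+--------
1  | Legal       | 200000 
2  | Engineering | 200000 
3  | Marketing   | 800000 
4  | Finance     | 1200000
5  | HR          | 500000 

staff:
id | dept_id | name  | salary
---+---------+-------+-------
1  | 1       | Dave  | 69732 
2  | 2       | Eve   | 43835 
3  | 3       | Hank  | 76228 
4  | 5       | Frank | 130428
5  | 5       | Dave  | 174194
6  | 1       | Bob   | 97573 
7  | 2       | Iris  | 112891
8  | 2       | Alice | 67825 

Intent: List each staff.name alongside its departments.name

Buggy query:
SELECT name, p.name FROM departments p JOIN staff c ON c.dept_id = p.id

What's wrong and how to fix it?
Bug: 'name' exists in both joined tables, so the database can't tell which one is meant

Fix: Prefix ambiguous columns with the table alias

Corrected query:
SELECT c.name, p.name FROM departments p JOIN staff c ON c.dept_id = p.id

Result:
name  | name       
------+------------
Dave  | Legal      
Eve   | Engineering
Hank  | Marketing  
Frank | HR         
Dave  | HR         
Bob   | Legal      
Iris  | Engineering
Alice | Engineering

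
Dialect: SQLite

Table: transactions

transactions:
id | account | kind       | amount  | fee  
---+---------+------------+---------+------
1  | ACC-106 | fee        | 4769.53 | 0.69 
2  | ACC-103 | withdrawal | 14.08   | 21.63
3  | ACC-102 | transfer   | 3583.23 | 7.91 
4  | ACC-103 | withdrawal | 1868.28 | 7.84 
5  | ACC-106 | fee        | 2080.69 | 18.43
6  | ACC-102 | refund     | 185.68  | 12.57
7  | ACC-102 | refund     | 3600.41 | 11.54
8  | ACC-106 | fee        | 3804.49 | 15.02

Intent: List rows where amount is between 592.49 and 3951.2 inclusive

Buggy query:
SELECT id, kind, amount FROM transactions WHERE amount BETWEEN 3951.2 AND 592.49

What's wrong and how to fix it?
Bug: BETWEEN expects the lower bound first; with 3951.2 AND 592.49 the range is empty

Fix: Swap the bounds so the smaller value comes first

Corrected query:
SELECT id, kind, amount FROM transactions WHERE amount BETWEEN 592.49 AND 3951.2

Result:
id | kind       | amount 
---+------------+--------
3  | transfer   | 3583.23
4  | withdrawal | 1868.28
5  | fee        | 2080.69
7  | refund     | 3600.41
8  | fee        | 3804.49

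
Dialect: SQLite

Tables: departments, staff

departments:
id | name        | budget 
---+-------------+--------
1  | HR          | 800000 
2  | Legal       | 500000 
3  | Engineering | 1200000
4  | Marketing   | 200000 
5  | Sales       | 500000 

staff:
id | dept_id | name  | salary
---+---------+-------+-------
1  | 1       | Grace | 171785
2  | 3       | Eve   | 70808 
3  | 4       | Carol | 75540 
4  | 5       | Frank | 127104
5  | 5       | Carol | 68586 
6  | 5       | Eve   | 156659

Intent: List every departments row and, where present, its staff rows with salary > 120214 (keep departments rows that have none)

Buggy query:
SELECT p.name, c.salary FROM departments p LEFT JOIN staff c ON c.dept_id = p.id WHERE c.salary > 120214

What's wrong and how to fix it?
Bug: A WHERE condition on the right-hand table after LEFT JOIN drops unmatched parents

Fix: Put 'c.salary > 120214' in the JOIN's ON clause instead of WHERE

Corrected query:
SELECT p.name, c.salary FROM departments p LEFT JOIN staff c ON c.dept_id = p.id AND c.salary > 120214

Result:
name        | salary
------------+-------
HR          | 171785
Legal       | NULL  
Engineering | NULL  
Marketing   | NULL  
Sales       | 127104
Sales       | 156659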